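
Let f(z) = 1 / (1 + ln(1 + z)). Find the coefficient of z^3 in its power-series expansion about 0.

Write 1/(1+u) = 1 - u + u^2 - u^3 + ... and substitute the series for u.
f(0) = 1
f′(0) = -1
f′′(0) = 3
f′′′(0) = -14
Then c_k = f^(k)(0)/k! gives each Taylor coefficient.

-7/3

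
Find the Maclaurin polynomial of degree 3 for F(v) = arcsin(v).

v^3/6 + v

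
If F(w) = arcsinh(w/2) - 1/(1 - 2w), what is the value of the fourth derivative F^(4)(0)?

-384

Combine the two series term by term.
The coefficient of w^4 in the expansion is -16, so F^(4)(0) = 4! * (-16) = -384.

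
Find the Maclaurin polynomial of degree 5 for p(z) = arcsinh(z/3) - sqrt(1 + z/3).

61*z^5/311040 + 5*z^4/10368 - 11*z^3/1296 + z^2/72 + z/6 - 1

Expand each term separately and add.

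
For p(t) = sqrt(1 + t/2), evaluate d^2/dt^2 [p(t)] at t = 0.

-1/16

Use the known series and substitute for the argument.
The coefficient of t^2 in the expansion is -1/32, so p′′(0) = 2! * (-1/32) = -1/16.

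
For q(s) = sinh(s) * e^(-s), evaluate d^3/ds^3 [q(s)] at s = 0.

4

Take the Cauchy product of the two expansions.
The coefficient of s^3 in the expansion is 2/3, so q′′′(0) = 3! * (2/3) = 4.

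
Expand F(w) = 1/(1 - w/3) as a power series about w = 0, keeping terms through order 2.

w^2/9 + w/3 + 1

Use the known series and substitute for the argument.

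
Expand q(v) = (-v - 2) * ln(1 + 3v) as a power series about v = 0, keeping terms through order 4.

63*v^4/2 - 27*v^3/2 + 6*v^2 - 6*v

Shift and add copies of the series according to the polynomial's terms.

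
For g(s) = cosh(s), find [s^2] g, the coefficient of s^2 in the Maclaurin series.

1/2

g(0) = 1
g′(0) = 0
g′′(0) = 1
The Taylor polynomial is Σ g^(k)(0)/k! · s^k.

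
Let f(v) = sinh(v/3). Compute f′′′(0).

1/27

Apply the Taylor formula c_k = f^(k)(a)/k!.
From the series, [v^3] f = 1/162; multiply by 3! = 6 to get 1/27.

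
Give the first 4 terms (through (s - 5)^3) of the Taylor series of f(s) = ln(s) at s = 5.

(s - 5)^3/375 - (s - 5)^2/50 + (s - 5)/5 + ln(5)

Use the known series and substitute for the argument.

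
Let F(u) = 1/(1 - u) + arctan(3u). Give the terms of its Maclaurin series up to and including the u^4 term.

Combine the two series term by term.
F(0) = 1
F′(0) = 4
F′′(0) = 2
F′′′(0) = -48
F^(4)(0) = 24

u^4 - 8*u^3 + u^2 + 4*u + 1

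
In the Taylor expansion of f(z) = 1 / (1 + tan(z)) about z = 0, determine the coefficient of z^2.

1

Write 1/(1+u) = 1 - u + u^2 - u^3 + ... and substitute the series for u.
f(0) = 1
f′(0) = -1
f′′(0) = 2
So c_2 = f′′(0)/2! = 1.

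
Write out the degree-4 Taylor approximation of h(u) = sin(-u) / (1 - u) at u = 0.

-5*u^4/6 - 5*u^3/6 - u^2 - u

Expand 1/(denominator) as a geometric series and multiply by the numerator's series.
h(0) = 0
h′(0) = -1
h′′(0) = -2
h′′′(0) = -5
h^(4)(0) = -20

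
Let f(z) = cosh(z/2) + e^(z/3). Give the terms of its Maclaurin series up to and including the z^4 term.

Combine the two series term by term.
f(0) = 2
f′(0) = 1/3
f′′(0) = 13/36
f′′′(0) = 1/27
f^(4)(0) = 97/1296
Dividing each by k! gives the coefficients c_0, ..., c_4.

97*z^4/31104 + z^3/162 + 13*z^2/72 + z/3 + 2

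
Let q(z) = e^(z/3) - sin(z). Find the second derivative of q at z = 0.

Combine the two series term by term.
The coefficient of z^2 in the expansion is 1/18, so q′′(0) = 2! * (1/18) = 1/9.

1/9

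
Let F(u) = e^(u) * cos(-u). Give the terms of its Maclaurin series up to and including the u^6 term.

-u^5/30 - u^4/6 - u^3/3 + u + 1

Multiply the two series term by term and collect like powers.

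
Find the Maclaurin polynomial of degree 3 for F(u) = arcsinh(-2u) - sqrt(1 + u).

Expand each term separately and add.
F(0) = -1
F′(0) = -5/2
F′′(0) = 1/4
F′′′(0) = 61/8

61*u^3/48 + u^2/8 - 5*u/2 - 1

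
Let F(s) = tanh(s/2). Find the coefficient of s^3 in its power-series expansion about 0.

Apply the Taylor formula c_k = f^(k)(a)/k!.
[s^0] = 0;  [s^1] = 1/2;  [s^2] = 0;  [s^3] = -1/24.

-1/24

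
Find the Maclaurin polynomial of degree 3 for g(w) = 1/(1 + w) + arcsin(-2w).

Expand each term separately and add.
g(0) = 1
g′(0) = -3
g′′(0) = 2
g′′′(0) = -14
Then c_k = g^(k)(0)/k! gives each Taylor coefficient.

-7*w^3/3 + w^2 - 3*w + 1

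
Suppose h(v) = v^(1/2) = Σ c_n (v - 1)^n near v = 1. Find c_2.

h(1) = 1
h′(1) = 1/2
h′′(1) = -1/4
So c_2 = h′′(1)/2! = -1/8.

-1/8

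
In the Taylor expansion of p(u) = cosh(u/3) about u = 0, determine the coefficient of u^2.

1/18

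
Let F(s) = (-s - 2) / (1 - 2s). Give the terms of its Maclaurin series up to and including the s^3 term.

-20*s^3 - 10*s^2 - 5*s - 2

Shift and add copies of the series according to the polynomial's terms.
[s^0] = -2;  [s^1] = -5;  [s^2] = -10;  [s^3] = -20.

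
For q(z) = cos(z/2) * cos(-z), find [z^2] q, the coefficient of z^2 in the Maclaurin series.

Expand each factor separately, then convolve coefficients.
q(0) = 1
q′(0) = 0
q′′(0) = -5/4
So c_2 = q′′(0)/2! = -5/8.

-5/8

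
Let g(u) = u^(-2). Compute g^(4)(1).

120

The coefficient of (u - 1)^4 in the expansion is 5, so g^(4)(1) = 4! * (5) = 120.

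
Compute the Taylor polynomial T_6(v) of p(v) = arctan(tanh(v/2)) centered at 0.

v^5/48 - v^3/12 + v/2

Compose series: expand the inner function first, then feed it into the outer expansion.
p(0) = 0
p′(0) = 1/2
p′′(0) = 0
p′′′(0) = -1/2
p^(4)(0) = 0
p^(5)(0) = 5/2
p^(6)(0) = 0
The Taylor polynomial is Σ p^(k)(0)/k! · v^k.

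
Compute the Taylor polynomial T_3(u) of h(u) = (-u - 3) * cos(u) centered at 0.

u^3/2 + 3*u^2/2 - u - 3

Shift and add copies of the series according to the polynomial's terms.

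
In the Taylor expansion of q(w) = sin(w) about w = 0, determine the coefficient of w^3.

-1/6

c_3 = q′′′(0)/3! = -1/6.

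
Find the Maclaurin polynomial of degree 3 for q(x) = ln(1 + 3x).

9*x^3 - 9*x^2/2 + 3*x

q(0) = 0
q′(0) = 3
q′′(0) = -9
q′′′(0) = 54
Then c_k = q^(k)(0)/k! gives each Taylor coefficient.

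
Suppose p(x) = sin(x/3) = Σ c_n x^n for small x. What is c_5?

1/29160

Use the known series and substitute for the argument.
p(0) = 0
p′(0) = 1/3
p′′(0) = 0
p′′′(0) = -1/27
p^(4)(0) = 0
p^(5)(0) = 1/243
Dividing each by k! gives the coefficients c_0, ..., c_5.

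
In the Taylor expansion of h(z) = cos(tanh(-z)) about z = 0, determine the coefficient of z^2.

Compose series: expand the inner function first, then feed it into the outer expansion.
[z^0] = 1;  [z^1] = 0;  [z^2] = -1/2.

-1/2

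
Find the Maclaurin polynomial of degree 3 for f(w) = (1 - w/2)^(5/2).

Compute the successive derivatives at the expansion point and divide by k!.
f(0) = 1
f′(0) = -5/4
f′′(0) = 15/16
f′′′(0) = -15/64
Dividing each by k! gives the coefficients c_0, ..., c_3.

-5*w^3/128 + 15*w^2/32 - 5*w/4 + 1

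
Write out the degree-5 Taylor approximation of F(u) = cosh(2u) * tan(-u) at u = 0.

-22*u^5/15 - 7*u^3/3 - u

Expand each factor separately, then convolve coefficients.
F(0) = 0
F′(0) = -1
F′′(0) = 0
F′′′(0) = -14
F^(4)(0) = 0
F^(5)(0) = -176
The Taylor polynomial is Σ F^(k)(0)/k! · u^k.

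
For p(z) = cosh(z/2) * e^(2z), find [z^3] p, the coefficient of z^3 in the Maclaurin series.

Take the Cauchy product of the two expansions.
p(0) = 1
p′(0) = 2
p′′(0) = 17/4
p′′′(0) = 19/2
Then c_k = p^(k)(0)/k! gives each Taylor coefficient.

19/12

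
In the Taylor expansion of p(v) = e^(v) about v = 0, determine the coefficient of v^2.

p(0) = 1
p′(0) = 1
p′′(0) = 1

1/2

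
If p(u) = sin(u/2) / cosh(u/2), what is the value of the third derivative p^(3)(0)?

Invert the denominator's series and multiply.
From the series, [u^3] p = -1/12; multiply by 3! = 6 to get -1/2.

-1/2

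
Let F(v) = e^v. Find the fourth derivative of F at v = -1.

Compute the successive derivatives at the expansion point and divide by k!.
The coefficient of (v + 1)^4 in the expansion is e^(-1)/24, so F^(4)(-1) = 4! * (e^(-1)/24) = e^(-1).

e^(-1)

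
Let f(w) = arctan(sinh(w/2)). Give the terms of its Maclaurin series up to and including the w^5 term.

Substitute the inner expansion into the outer series and collect powers.
[w^0] = 0;  [w^1] = 1/2;  [w^2] = 0;  [w^3] = -1/48;  [w^4] = 0;  [w^5] = 1/768.

w^5/768 - w^3/48 + w/2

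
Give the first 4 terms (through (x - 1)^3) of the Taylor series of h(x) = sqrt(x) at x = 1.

(x - 1)^3/16 - (x - 1)^2/8 + (x - 1)/2 + 1

Differentiate repeatedly and evaluate at the center.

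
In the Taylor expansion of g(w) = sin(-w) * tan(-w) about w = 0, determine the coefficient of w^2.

1

Multiply the two series term by term and collect like powers.
g(0) = 0
g′(0) = 0
g′′(0) = 2
So c_2 = g′′(0)/2! = 1.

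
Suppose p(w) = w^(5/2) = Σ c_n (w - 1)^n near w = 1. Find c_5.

3/256

p(1) = 1
p′(1) = 5/2
p′′(1) = 15/4
p′′′(1) = 15/8
p^(4)(1) = -15/16
p^(5)(1) = 45/32
So c_5 = p^(5)(1)/5! = 3/256.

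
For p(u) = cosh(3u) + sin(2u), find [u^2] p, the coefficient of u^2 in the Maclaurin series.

9/2

Add the two expansions coefficient-wise.
So c_2 = p′′(0)/2! = 9/2.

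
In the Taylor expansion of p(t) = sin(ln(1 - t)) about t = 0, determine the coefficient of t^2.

Let u equal the inner series; expand the outer function in u and truncate.
p(0) = 0
p′(0) = -1
p′′(0) = -1
The Taylor polynomial is Σ p^(k)(0)/k! · t^k.

-1/2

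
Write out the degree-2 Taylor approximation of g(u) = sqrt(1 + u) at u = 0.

-u^2/8 + u/2 + 1

g(0) = 1
g′(0) = 1/2
g′′(0) = -1/4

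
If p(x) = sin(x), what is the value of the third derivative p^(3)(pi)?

1

From the series, [(x - pi)^3] p = 1/6; multiply by 3! = 6 to get 1.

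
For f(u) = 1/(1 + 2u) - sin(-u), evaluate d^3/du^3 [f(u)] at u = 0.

-49

Add the two expansions coefficient-wise.
From the series, [u^3] f = -49/6; multiply by 3! = 6 to get -49.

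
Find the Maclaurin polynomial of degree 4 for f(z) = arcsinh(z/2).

-z^3/48 + z/2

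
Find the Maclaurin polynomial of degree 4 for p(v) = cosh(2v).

2*v^4/3 + 2*v^2 + 1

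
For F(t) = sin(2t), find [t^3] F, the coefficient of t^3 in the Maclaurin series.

-4/3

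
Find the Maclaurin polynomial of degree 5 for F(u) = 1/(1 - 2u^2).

4*u^4 + 2*u^2 + 1

F(0) = 1
F′(0) = 0
F′′(0) = 4
F′′′(0) = 0
F^(4)(0) = 96
F^(5)(0) = 0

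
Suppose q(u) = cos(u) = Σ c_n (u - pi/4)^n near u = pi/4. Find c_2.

Use the known series and substitute for the argument.
q(pi/4) = sqrt(2)/2
q′(pi/4) = -sqrt(2)/2
q′′(pi/4) = -sqrt(2)/2
The Taylor polynomial is Σ q^(k)(pi/4)/k! · (u - pi/4)^k.

-sqrt(2)/4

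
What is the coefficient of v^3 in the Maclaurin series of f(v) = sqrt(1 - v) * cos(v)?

3/16

Take the Cauchy product of the two expansions.
[v^0] = 1;  [v^1] = -1/2;  [v^2] = -5/8;  [v^3] = 3/16.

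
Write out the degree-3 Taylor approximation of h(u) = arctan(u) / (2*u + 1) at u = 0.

Multiply the numerator's expansion by the denominator's geometric series.
h(0) = 0
h′(0) = 1
h′′(0) = -4
h′′′(0) = 22
Dividing each by k! gives the coefficients c_0, ..., c_3.

11*u^3/3 - 2*u^2 + u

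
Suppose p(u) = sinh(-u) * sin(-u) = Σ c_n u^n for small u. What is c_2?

1

Expand each factor separately, then convolve coefficients.
p(0) = 0
p′(0) = 0
p′′(0) = 2
So c_2 = p′′(0)/2! = 1.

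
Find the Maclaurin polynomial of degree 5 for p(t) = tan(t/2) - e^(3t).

Expand each term separately and add.
p(0) = -1
p′(0) = -5/2
p′′(0) = -9
p′′′(0) = -107/4
p^(4)(0) = -81
p^(5)(0) = -485/2

-97*t^5/48 - 27*t^4/8 - 107*t^3/24 - 9*t^2/2 - 5*t/2 - 1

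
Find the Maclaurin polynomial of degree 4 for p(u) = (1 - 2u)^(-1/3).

560*u^4/243 + 112*u^3/81 + 8*u^2/9 + 2*u/3 + 1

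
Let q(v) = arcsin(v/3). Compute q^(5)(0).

1/27

The coefficient of v^5 in the expansion is 1/3240, so q^(5)(0) = 5! * (1/3240) = 1/27.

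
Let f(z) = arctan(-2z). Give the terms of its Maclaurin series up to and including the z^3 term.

8*z^3/3 - 2*z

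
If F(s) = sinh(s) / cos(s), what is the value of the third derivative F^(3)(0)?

4

Divide the numerator series by the denominator series (power-series long division).
The coefficient of s^3 in the expansion is 2/3, so F′′′(0) = 3! * (2/3) = 4.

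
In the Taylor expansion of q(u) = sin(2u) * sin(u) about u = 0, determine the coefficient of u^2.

Take the Cauchy product of the two expansions.
q(0) = 0
q′(0) = 0
q′′(0) = 4
So c_2 = q′′(0)/2! = 2.

2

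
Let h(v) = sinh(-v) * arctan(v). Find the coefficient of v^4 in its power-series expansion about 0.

Take the Cauchy product of the two expansions.
h(0) = 0
h′(0) = 0
h′′(0) = -2
h′′′(0) = 0
h^(4)(0) = 4
The Taylor polynomial is Σ h^(k)(0)/k! · v^k.

1/6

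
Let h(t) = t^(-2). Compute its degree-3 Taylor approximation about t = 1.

h(1) = 1
h′(1) = -2
h′′(1) = 6
h′′′(1) = -24

-4*(t - 1)^3 + 3*(t - 1)^2 - 2*(t - 1) + 1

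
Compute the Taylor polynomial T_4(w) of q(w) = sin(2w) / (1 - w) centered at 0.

2*w^4/3 + 2*w^3/3 + 2*w^2 + 2*w

Multiply the two series term by term and collect like powers.
q(0) = 0
q′(0) = 2
q′′(0) = 4
q′′′(0) = 4
q^(4)(0) = 16
Dividing each by k! gives the coefficients c_0, ..., c_4.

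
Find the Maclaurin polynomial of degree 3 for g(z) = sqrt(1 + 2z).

Use the known series and substitute for the argument.

z^3/2 - z^2/2 + z + 1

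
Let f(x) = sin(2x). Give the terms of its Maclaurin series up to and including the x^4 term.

[x^0] = 0;  [x^1] = 2;  [x^2] = 0;  [x^3] = -4/3;  [x^4] = 0.

-4*x^3/3 + 2*x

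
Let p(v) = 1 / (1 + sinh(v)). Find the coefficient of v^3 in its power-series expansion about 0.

Write 1/(1+u) = 1 - u + u^2 - u^3 + ... and substitute the series for u.
p(0) = 1
p′(0) = -1
p′′(0) = 2
p′′′(0) = -7

-7/6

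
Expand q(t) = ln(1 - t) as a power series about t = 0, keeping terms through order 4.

-t^4/4 - t^3/3 - t^2/2 - t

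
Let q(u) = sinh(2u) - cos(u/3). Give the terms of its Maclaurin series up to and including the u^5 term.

Add the two expansions coefficient-wise.

4*u^5/15 - u^4/1944 + 4*u^3/3 + u^2/18 + 2*u - 1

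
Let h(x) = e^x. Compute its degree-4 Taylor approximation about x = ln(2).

(x - ln(2))^4/12 + (x - ln(2))^3/3 + (x - ln(2))^2 + 2*(x - ln(2)) + 2

Use the known series and substitute for the argument.
[(x - ln(2))^0] = 2;  [(x - ln(2))^1] = 2;  [(x - ln(2))^2] = 1;  [(x - ln(2))^3] = 1/3;  [(x - ln(2))^4] = 1/12.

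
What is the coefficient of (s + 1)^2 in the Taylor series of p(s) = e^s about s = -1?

p(-1) = e^(-1)
p′(-1) = e^(-1)
p′′(-1) = e^(-1)

e^(-1)/2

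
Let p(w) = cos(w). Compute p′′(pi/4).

The coefficient of (w - pi/4)^2 in the expansion is -sqrt(2)/4, so p′′(pi/4) = 2! * (-sqrt(2)/4) = -sqrt(2)/2.

-sqrt(2)/2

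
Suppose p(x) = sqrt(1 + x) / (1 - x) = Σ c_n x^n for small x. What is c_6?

Expand each factor separately, then convolve coefficients.
[x^0] = 1;  [x^1] = 3/2;  [x^2] = 11/8;  [x^3] = 23/16;  [x^4] = 179/128;  [x^5] = 365/256;  [x^6] = 1439/1024.

1439/1024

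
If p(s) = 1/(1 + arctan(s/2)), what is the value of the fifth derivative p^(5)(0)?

Let u equal the inner series; expand the outer function in u and truncate.
The coefficient of s^5 in the expansion is -1/160, so p^(5)(0) = 5! * (-1/160) = -3/4.

-3/4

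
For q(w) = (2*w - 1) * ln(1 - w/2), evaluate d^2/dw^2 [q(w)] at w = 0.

-7/4

Multiply each power in the prefactor through the base expansion.
From the series, [w^2] q = -7/8; multiply by 2! = 2 to get -7/4.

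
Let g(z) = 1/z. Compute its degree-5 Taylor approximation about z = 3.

Use the known series and substitute for the argument.
g(3) = 1/3
g′(3) = -1/9
g′′(3) = 2/27
g′′′(3) = -2/27
g^(4)(3) = 8/81
g^(5)(3) = -40/243
Then c_k = g^(k)(3)/k! gives each Taylor coefficient.

-(z - 3)^5/729 + (z - 3)^4/243 - (z - 3)^3/81 + (z - 3)^2/27 - (z - 3)/9 + 1/3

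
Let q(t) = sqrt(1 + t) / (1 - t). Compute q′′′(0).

Take the Cauchy product of the two expansions.
The coefficient of t^3 in the expansion is 23/16, so q′′′(0) = 3! * (23/16) = 69/8.

69/8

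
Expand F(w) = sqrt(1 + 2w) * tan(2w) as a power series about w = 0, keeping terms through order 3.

Expand each factor separately, then convolve coefficients.
F(0) = 0
F′(0) = 2
F′′(0) = 4
F′′′(0) = 10
The Taylor polynomial is Σ F^(k)(0)/k! · w^k.

5*w^3/3 + 2*w^2 + 2*w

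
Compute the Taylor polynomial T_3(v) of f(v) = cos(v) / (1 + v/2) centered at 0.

Expand each factor separately, then convolve coefficients.
[v^0] = 1;  [v^1] = -1/2;  [v^2] = -1/4;  [v^3] = 1/8.

v^3/8 - v^2/4 - v/2 + 1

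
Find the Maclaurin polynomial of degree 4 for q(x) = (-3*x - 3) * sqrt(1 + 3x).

Multiply each power in the prefactor through the base expansion.
[x^0] = -3;  [x^1] = -15/2;  [x^2] = -9/8;  [x^3] = -27/16;  [x^4] = 567/128.

567*x^4/128 - 27*x^3/16 - 9*x^2/8 - 15*x/2 - 3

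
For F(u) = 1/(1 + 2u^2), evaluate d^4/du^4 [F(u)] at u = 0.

Apply the Taylor formula c_k = f^(k)(a)/k!.
From the series, [u^4] F = 4; multiply by 4! = 24 to get 96.

96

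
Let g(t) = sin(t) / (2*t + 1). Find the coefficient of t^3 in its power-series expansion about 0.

Expand 1/(denominator) as a geometric series and multiply by the numerator's series.
g(0) = 0
g′(0) = 1
g′′(0) = -4
g′′′(0) = 23
So c_3 = g′′′(0)/3! = 23/6.

23/6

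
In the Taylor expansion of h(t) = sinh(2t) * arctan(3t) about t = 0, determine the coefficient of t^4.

-14

Multiply the two series term by term and collect like powers.
h(0) = 0
h′(0) = 0
h′′(0) = 12
h′′′(0) = 0
h^(4)(0) = -336
So c_4 = h^(4)(0)/4! = -14.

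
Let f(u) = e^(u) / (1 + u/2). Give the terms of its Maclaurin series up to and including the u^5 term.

-u^5/480 + u^4/48 + u^3/24 + u^2/4 + u/2 + 1

Take the Cauchy product of the two expansions.
f(0) = 1
f′(0) = 1/2
f′′(0) = 1/2
f′′′(0) = 1/4
f^(4)(0) = 1/2
f^(5)(0) = -1/4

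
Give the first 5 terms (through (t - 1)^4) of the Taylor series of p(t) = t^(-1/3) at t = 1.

35*(t - 1)^4/243 - 14*(t - 1)^3/81 + 2*(t - 1)^2/9 - (t - 1)/3 + 1

p(1) = 1
p′(1) = -1/3
p′′(1) = 4/9
p′′′(1) = -28/27
p^(4)(1) = 280/81
Dividing each by k! gives the coefficients c_0, ..., c_4.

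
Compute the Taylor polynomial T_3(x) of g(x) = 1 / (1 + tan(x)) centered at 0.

Use the geometric series for the reciprocal, then substitute.

-4*x^3/3 + x^2 - x + 1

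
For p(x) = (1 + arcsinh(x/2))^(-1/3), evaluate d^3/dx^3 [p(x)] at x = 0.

-19/216

Plug the Maclaurin series of the inner function into that of the outer and collect terms.
From the series, [x^3] p = -19/1296; multiply by 3! = 6 to get -19/216.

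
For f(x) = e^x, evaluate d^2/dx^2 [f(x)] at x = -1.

The coefficient of (x + 1)^2 in the expansion is e^(-1)/2, so f′′(-1) = 2! * (e^(-1)/2) = e^(-1).

e^(-1)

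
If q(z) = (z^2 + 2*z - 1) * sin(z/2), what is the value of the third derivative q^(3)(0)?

25/8

Shift and add copies of the series according to the polynomial's terms.
From the series, [z^3] q = 25/48; multiply by 3! = 6 to get 25/8.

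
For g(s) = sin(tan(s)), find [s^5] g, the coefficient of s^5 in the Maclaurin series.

Compose series: expand the inner function first, then feed it into the outer expansion.
[s^0] = 0;  [s^1] = 1;  [s^2] = 0;  [s^3] = 1/6;  [s^4] = 0;  [s^5] = -1/40.
So c_5 = g^(5)(0)/5! = -1/40.

-1/40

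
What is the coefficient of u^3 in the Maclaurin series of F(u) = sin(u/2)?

Compute the successive derivatives at the expansion point and divide by k!.
F(0) = 0
F′(0) = 1/2
F′′(0) = 0
F′′′(0) = -1/8
So c_3 = F′′′(0)/3! = -1/48.

-1/48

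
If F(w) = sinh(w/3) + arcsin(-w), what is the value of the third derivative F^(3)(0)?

-26/27

Expand each term separately and add.
The coefficient of w^3 in the expansion is -13/81, so F′′′(0) = 3! * (-13/81) = -26/27.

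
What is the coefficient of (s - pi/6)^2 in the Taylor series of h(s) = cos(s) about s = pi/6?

-sqrt(3)/4

Use the known series and substitute for the argument.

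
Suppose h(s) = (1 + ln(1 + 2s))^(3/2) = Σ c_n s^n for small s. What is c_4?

11/8

Substitute the inner expansion into the outer series and collect powers.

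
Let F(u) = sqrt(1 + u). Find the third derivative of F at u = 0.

From the series, [u^3] F = 1/16; multiply by 3! = 6 to get 3/8.

3/8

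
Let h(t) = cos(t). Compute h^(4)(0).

The coefficient of t^4 in the expansion is 1/24, so h^(4)(0) = 4! * (1/24) = 1.

1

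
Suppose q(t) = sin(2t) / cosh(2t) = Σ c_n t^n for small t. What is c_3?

Write the quotient as an unknown series and match coefficients against numerator = denominator · series.
q(0) = 0
q′(0) = 2
q′′(0) = 0
q′′′(0) = -32
The Taylor polynomial is Σ q^(k)(0)/k! · t^k.

-16/3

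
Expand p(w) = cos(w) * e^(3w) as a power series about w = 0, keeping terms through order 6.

-22*w^6/45 - w^5/10 + 7*w^4/6 + 3*w^3 + 4*w^2 + 3*w + 1

Take the Cauchy product of the two expansions.
[w^0] = 1;  [w^1] = 3;  [w^2] = 4;  [w^3] = 3;  [w^4] = 7/6;  [w^5] = -1/10;  [w^6] = -22/45.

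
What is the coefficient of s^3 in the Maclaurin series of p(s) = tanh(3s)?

-9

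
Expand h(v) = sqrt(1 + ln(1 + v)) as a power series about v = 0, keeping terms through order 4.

Plug the Maclaurin series of the inner function into that of the outer and collect terms.
h(0) = 1
h′(0) = 1/2
h′′(0) = -3/4
h′′′(0) = 17/8
h^(4)(0) = -143/16
Dividing each by k! gives the coefficients c_0, ..., c_4.

-143*v^4/384 + 17*v^3/48 - 3*v^2/8 + v/2 + 1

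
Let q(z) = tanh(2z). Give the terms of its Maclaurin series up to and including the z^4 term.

Apply the Taylor formula c_k = f^(k)(a)/k!.
q(0) = 0
q′(0) = 2
q′′(0) = 0
q′′′(0) = -16
q^(4)(0) = 0

-8*z^3/3 + 2*z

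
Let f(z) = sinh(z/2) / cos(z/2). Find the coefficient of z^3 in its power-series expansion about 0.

Write the quotient as an unknown series and match coefficients against numerator = denominator · series.
f(0) = 0
f′(0) = 1/2
f′′(0) = 0
f′′′(0) = 1/2
Dividing each by k! gives the coefficients c_0, ..., c_3.

1/12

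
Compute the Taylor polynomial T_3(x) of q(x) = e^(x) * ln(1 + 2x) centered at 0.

Write out both Maclaurin series and multiply, keeping only the needed powers.
[x^0] = 0;  [x^1] = 2;  [x^2] = 0;  [x^3] = 5/3.

5*x^3/3 + 2*x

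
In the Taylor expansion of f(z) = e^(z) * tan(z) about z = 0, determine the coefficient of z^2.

1

Write out both Maclaurin series and multiply, keeping only the needed powers.
[z^0] = 0;  [z^1] = 1;  [z^2] = 1.
So c_2 = f′′(0)/2! = 1.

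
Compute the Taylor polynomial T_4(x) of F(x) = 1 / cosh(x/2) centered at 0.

5*x^4/384 - x^2/8 + 1

Divide the numerator series by the denominator series (power-series long division).
F(0) = 1
F′(0) = 0
F′′(0) = -1/4
F′′′(0) = 0
F^(4)(0) = 5/16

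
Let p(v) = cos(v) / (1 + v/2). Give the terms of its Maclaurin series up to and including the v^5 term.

v^5/96 - v^4/48 + v^3/8 - v^2/4 - v/2 + 1

Multiply the two series term by term and collect like powers.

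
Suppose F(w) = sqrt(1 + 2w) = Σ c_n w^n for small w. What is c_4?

-5/8

Use the known series and substitute for the argument.
F(0) = 1
F′(0) = 1
F′′(0) = -1
F′′′(0) = 3
F^(4)(0) = -15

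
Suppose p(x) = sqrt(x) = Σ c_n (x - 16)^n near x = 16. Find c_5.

7/67108864

Differentiate repeatedly and evaluate at the center.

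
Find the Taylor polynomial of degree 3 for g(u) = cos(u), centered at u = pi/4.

sqrt(2)*(u - pi/4)^3/12 - sqrt(2)*(u - pi/4)^2/4 - sqrt(2)*(u - pi/4)/2 + sqrt(2)/2

Apply the Taylor formula c_k = f^(k)(a)/k!.
g(pi/4) = sqrt(2)/2
g′(pi/4) = -sqrt(2)/2
g′′(pi/4) = -sqrt(2)/2
g′′′(pi/4) = sqrt(2)/2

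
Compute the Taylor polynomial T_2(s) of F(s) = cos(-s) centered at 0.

1 - s^2/2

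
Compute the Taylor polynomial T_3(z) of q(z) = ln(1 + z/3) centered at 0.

z^3/81 - z^2/18 + z/3

Differentiate repeatedly and evaluate at the center.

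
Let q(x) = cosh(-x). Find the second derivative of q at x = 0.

The coefficient of x^2 in the expansion is 1/2, so q′′(0) = 2! * (1/2) = 1.

1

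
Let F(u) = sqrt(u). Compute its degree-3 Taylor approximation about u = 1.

F(1) = 1
F′(1) = 1/2
F′′(1) = -1/4
F′′′(1) = 3/8
Dividing each by k! gives the coefficients c_0, ..., c_3.

(u - 1)^3/16 - (u - 1)^2/8 + (u - 1)/2 + 1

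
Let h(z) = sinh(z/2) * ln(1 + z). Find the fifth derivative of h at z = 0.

-65/4

Take the Cauchy product of the two expansions.
The coefficient of z^5 in the expansion is -13/96, so h^(5)(0) = 5! * (-13/96) = -65/4.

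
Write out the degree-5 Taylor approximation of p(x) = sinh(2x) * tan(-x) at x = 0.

-2*x^4 - 2*x^2

Multiply the two series term by term and collect like powers.
p(0) = 0
p′(0) = 0
p′′(0) = -4
p′′′(0) = 0
p^(4)(0) = -48
p^(5)(0) = 0
The Taylor polynomial is Σ p^(k)(0)/k! · x^k.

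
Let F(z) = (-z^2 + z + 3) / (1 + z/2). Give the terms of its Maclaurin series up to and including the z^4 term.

Multiply each power in the prefactor through the base expansion.
F(0) = 3
F′(0) = -1/2
F′′(0) = -3/2
F′′′(0) = 9/4
F^(4)(0) = -9/2
Then c_k = F^(k)(0)/k! gives each Taylor coefficient.

-3*z^4/16 + 3*z^3/8 - 3*z^2/4 - z/2 + 3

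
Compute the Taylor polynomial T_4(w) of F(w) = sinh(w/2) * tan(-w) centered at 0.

-3*w^4/16 - w^2/2

Take the Cauchy product of the two expansions.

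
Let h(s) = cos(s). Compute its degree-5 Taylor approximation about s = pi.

-(s - pi)^4/24 + (s - pi)^2/2 - 1

Use the known series and substitute for the argument.
h(pi) = -1
h′(pi) = 0
h′′(pi) = 1
h′′′(pi) = 0
h^(4)(pi) = -1
h^(5)(pi) = 0
The Taylor polynomial is Σ h^(k)(pi)/k! · (s - pi)^k.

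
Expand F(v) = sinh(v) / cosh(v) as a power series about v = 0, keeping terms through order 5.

2*v^5/15 - v^3/3 + v

Write the quotient as an unknown series and match coefficients against numerator = denominator · series.
F(0) = 0
F′(0) = 1
F′′(0) = 0
F′′′(0) = -2
F^(4)(0) = 0
F^(5)(0) = 16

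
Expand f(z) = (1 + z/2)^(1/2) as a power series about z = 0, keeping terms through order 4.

-5*z^4/2048 + z^3/128 - z^2/32 + z/4 + 1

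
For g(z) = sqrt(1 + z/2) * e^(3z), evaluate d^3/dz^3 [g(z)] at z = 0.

Multiply the two series term by term and collect like powers.
From the series, [z^3] g = 709/128; multiply by 3! = 6 to get 2127/64.

2127/64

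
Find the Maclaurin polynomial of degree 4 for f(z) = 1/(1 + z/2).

z^4/16 - z^3/8 + z^2/4 - z/2 + 1

Use the known series and substitute for the argument.
f(0) = 1
f′(0) = -1/2
f′′(0) = 1/2
f′′′(0) = -3/4
f^(4)(0) = 3/2
Then c_k = f^(k)(0)/k! gives each Taylor coefficient.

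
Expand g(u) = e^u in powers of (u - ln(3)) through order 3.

g(ln(3)) = 3
g′(ln(3)) = 3
g′′(ln(3)) = 3
g′′′(ln(3)) = 3
Dividing each by k! gives the coefficients c_0, ..., c_3.

(u - ln(3))^3/2 + 3*(u - ln(3))^2/2 + 3*(u - ln(3)) + 3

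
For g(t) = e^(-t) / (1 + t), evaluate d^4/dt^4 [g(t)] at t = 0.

Multiply the two series term by term and collect like powers.
From the series, [t^4] g = 65/24; multiply by 4! = 24 to get 65.

65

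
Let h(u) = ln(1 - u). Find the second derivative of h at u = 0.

-1

Compute the successive derivatives at the expansion point and divide by k!.
The coefficient of u^2 in the expansion is -1/2, so h′′(0) = 2! * (-1/2) = -1.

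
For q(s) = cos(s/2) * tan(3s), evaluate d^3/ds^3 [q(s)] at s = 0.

207/4

Take the Cauchy product of the two expansions.
From the series, [s^3] q = 69/8; multiply by 3! = 6 to get 207/4.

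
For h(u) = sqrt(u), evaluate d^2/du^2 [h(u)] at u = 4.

-1/32

From the series, [(u - 4)^2] h = -1/64; multiply by 2! = 2 to get -1/32.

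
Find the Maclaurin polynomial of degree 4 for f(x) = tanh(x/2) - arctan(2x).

21*x^3/8 - 3*x/2

Add the two expansions coefficient-wise.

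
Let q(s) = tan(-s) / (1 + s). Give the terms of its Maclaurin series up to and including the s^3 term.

-4*s^3/3 + s^2 - s

Expand each factor separately, then convolve coefficients.
[s^0] = 0;  [s^1] = -1;  [s^2] = 1;  [s^3] = -4/3.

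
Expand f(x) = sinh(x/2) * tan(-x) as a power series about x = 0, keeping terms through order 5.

-3*x^4/16 - x^2/2

Write out both Maclaurin series and multiply, keeping only the needed powers.
f(0) = 0
f′(0) = 0
f′′(0) = -1
f′′′(0) = 0
f^(4)(0) = -9/2
f^(5)(0) = 0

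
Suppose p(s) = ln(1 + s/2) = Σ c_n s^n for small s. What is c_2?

-1/8

Differentiate repeatedly and evaluate at the center.
[s^0] = 0;  [s^1] = 1/2;  [s^2] = -1/8.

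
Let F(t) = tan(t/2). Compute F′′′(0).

1/4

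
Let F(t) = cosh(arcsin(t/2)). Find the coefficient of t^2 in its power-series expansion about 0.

Compose series: expand the inner function first, then feed it into the outer expansion.
[t^0] = 1;  [t^1] = 0;  [t^2] = 1/8.
So c_2 = F′′(0)/2! = 1/8.

1/8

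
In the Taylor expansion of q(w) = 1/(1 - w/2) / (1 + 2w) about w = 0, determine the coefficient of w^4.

Expand each factor separately, then convolve coefficients.
q(0) = 1
q′(0) = -3/2
q′′(0) = 13/2
q′′′(0) = -153/4
q^(4)(0) = 615/2
So c_4 = q^(4)(0)/4! = 205/16.

205/16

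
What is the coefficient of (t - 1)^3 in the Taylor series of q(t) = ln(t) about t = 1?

[(t - 1)^0] = 0;  [(t - 1)^1] = 1;  [(t - 1)^2] = -1/2;  [(t - 1)^3] = 1/3.

1/3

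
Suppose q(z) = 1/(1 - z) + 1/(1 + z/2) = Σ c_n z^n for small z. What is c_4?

17/16

Add the two expansions coefficient-wise.
[z^0] = 2;  [z^1] = 1/2;  [z^2] = 5/4;  [z^3] = 7/8;  [z^4] = 17/16.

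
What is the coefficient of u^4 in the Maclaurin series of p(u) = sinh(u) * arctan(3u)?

-17/2

Multiply the two series term by term and collect like powers.
[u^0] = 0;  [u^1] = 0;  [u^2] = 3;  [u^3] = 0;  [u^4] = -17/2.
So c_4 = p^(4)(0)/4! = -17/2.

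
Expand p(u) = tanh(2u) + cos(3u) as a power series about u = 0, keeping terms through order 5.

64*u^5/15 + 27*u^4/8 - 8*u^3/3 - 9*u^2/2 + 2*u + 1

Expand each term separately and add.
[u^0] = 1;  [u^1] = 2;  [u^2] = -9/2;  [u^3] = -8/3;  [u^4] = 27/8;  [u^5] = 64/15.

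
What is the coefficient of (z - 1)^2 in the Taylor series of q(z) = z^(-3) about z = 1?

6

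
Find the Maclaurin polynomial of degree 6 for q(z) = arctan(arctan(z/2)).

Plug the Maclaurin series of the inner function into that of the outer and collect terms.
q(0) = 0
q′(0) = 1/2
q′′(0) = 0
q′′′(0) = -1/2
q^(4)(0) = 0
q^(5)(0) = 11/4
q^(6)(0) = 0

11*z^5/480 - z^3/12 + z/2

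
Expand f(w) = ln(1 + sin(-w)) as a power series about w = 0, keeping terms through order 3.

Compose series: expand the inner function first, then feed it into the outer expansion.
f(0) = 0
f′(0) = -1
f′′(0) = -1
f′′′(0) = -1

-w^3/6 - w^2/2 - w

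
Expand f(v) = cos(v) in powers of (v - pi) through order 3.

(v - pi)^2/2 - 1

Differentiate repeatedly and evaluate at the center.
f(pi) = -1
f′(pi) = 0
f′′(pi) = 1
f′′′(pi) = 0
The Taylor polynomial is Σ f^(k)(pi)/k! · (v - pi)^k.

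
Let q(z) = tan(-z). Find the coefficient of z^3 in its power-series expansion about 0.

-1/3

q(0) = 0
q′(0) = -1
q′′(0) = 0
q′′′(0) = -2
So c_3 = q′′′(0)/3! = -1/3.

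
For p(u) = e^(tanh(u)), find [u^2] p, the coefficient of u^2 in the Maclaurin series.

Compose series: expand the inner function first, then feed it into the outer expansion.
p(0) = 1
p′(0) = 1
p′′(0) = 1
So c_2 = p′′(0)/2! = 1/2.

1/2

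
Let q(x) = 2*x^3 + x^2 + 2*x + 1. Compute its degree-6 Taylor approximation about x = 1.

q(1) = 6
q′(1) = 10
q′′(1) = 14
q′′′(1) = 12
q^(4)(1) = 0
q^(5)(1) = 0
q^(6)(1) = 0
Then c_k = q^(k)(1)/k! gives each Taylor coefficient.

2*(x - 1)^3 + 7*(x - 1)^2 + 10*(x - 1) + 6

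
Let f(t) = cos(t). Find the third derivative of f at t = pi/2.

1

The coefficient of (t - pi/2)^3 in the expansion is 1/6, so f′′′(pi/2) = 3! * (1/6) = 1.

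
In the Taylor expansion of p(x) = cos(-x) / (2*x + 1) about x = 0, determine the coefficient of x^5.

-337/12

Multiply the numerator's expansion by the denominator's geometric series.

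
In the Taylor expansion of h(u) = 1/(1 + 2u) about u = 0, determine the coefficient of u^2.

4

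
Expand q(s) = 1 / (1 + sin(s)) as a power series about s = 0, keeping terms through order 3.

-5*s^3/6 + s^2 - s + 1

Write 1/(1+u) = 1 - u + u^2 - u^3 + ... and substitute the series for u.
q(0) = 1
q′(0) = -1
q′′(0) = 2
q′′′(0) = -5
Dividing each by k! gives the coefficients c_0, ..., c_3.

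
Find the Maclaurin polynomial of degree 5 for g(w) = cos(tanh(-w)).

Let u equal the inner series; expand the outer function in u and truncate.
[w^0] = 1;  [w^1] = 0;  [w^2] = -1/2;  [w^3] = 0;  [w^4] = 3/8;  [w^5] = 0.

3*w^4/8 - w^2/2 + 1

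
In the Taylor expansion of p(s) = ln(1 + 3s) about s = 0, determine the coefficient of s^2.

p(0) = 0
p′(0) = 3
p′′(0) = -9
So c_2 = p′′(0)/2! = -9/2.

-9/2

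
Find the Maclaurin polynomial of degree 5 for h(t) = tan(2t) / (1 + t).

Multiply the two series term by term and collect like powers.
[t^0] = 0;  [t^1] = 2;  [t^2] = -2;  [t^3] = 14/3;  [t^4] = -14/3;  [t^5] = 134/15.

134*t^5/15 - 14*t^4/3 + 14*t^3/3 - 2*t^2 + 2*t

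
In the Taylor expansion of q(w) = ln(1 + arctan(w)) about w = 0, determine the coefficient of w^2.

Let u equal the inner series; expand the outer function in u and truncate.
q(0) = 0
q′(0) = 1
q′′(0) = -1
Dividing each by k! gives the coefficients c_0, ..., c_2.

-1/2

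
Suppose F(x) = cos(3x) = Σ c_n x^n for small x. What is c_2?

-9/2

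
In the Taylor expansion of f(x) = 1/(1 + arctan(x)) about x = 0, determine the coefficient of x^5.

-1/5

Substitute the inner expansion into the outer series and collect powers.
f(0) = 1
f′(0) = -1
f′′(0) = 2
f′′′(0) = -4
f^(4)(0) = 8
f^(5)(0) = -24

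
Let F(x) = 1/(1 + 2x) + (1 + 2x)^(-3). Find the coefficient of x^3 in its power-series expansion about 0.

-88

Combine the two series term by term.
F(0) = 2
F′(0) = -8
F′′(0) = 56
F′′′(0) = -528
So c_3 = F′′′(0)/3! = -88.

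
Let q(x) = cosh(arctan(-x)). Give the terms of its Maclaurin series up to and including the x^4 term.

-7*x^4/24 + x^2/2 + 1

Plug the Maclaurin series of the inner function into that of the outer and collect terms.
q(0) = 1
q′(0) = 0
q′′(0) = 1
q′′′(0) = 0
q^(4)(0) = -7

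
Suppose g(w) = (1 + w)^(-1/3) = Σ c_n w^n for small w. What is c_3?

-14/81

Use the known series and substitute for the argument.
[w^0] = 1;  [w^1] = -1/3;  [w^2] = 2/9;  [w^3] = -14/81.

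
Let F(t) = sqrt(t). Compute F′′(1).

Use the known series and substitute for the argument.
The coefficient of (t - 1)^2 in the expansion is -1/8, so F′′(1) = 2! * (-1/8) = -1/4.

-1/4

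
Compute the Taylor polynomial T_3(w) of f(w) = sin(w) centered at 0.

Use the known series and substitute for the argument.

-w^3/6 + w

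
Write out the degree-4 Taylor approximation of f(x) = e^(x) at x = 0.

x^4/24 + x^3/6 + x^2/2 + x + 1

Compute the successive derivatives at the expansion point and divide by k!.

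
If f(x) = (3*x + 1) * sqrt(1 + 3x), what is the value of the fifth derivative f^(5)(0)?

-10935/32

Distribute the polynomial across the series and collect like powers.
The coefficient of x^5 in the expansion is -729/256, so f^(5)(0) = 5! * (-729/256) = -10935/32.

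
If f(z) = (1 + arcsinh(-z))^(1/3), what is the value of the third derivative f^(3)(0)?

Substitute the inner expansion into the outer series and collect powers.
The coefficient of z^3 in the expansion is -1/162, so f′′′(0) = 3! * (-1/162) = -1/27.

-1/27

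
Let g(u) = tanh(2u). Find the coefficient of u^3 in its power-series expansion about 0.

-8/3

Compute the successive derivatives at the expansion point and divide by k!.
g(0) = 0
g′(0) = 2
g′′(0) = 0
g′′′(0) = -16
Then c_k = g^(k)(0)/k! gives each Taylor coefficient.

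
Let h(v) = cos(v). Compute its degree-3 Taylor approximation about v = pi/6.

h(pi/6) = sqrt(3)/2
h′(pi/6) = -1/2
h′′(pi/6) = -sqrt(3)/2
h′′′(pi/6) = 1/2

(v - pi/6)^3/12 - sqrt(3)*(v - pi/6)^2/4 - (v - pi/6)/2 + sqrt(3)/2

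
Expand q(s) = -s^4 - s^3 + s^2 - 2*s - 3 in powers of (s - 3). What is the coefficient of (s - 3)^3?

q(3) = -108
q′(3) = -131
q′′(3) = -124
q′′′(3) = -78

-13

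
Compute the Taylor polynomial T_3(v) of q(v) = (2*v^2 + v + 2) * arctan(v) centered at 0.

4*v^3/3 + v^2 + 2*v

Shift and add copies of the series according to the polynomial's terms.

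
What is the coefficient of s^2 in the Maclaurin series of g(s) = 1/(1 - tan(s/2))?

1/4

Substitute the inner expansion into the outer series and collect powers.
[s^0] = 1;  [s^1] = 1/2;  [s^2] = 1/4.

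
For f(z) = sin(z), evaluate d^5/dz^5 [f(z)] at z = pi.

-1

The coefficient of (z - pi)^5 in the expansion is -1/120, so f^(5)(pi) = 5! * (-1/120) = -1.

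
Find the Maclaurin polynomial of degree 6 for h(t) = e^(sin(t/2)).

Let u equal the inner series; expand the outer function in u and truncate.
[t^0] = 1;  [t^1] = 1/2;  [t^2] = 1/8;  [t^3] = 0;  [t^4] = -1/128;  [t^5] = -1/480;  [t^6] = -1/15360.

-t^6/15360 - t^5/480 - t^4/128 + t^2/8 + t/2 + 1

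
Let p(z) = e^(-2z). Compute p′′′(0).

Use the known series and substitute for the argument.
The coefficient of z^3 in the expansion is -4/3, so p′′′(0) = 3! * (-4/3) = -8.

-8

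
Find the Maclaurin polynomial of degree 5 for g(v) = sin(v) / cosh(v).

Divide the numerator series by the denominator series (power-series long division).
g(0) = 0
g′(0) = 1
g′′(0) = 0
g′′′(0) = -4
g^(4)(0) = 0
g^(5)(0) = 36
Dividing each by k! gives the coefficients c_0, ..., c_5.

3*v^5/10 - 2*v^3/3 + v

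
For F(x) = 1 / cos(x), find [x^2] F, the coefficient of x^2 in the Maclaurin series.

Divide the numerator series by the denominator series (power-series long division).
F(0) = 1
F′(0) = 0
F′′(0) = 1
Then c_k = F^(k)(0)/k! gives each Taylor coefficient.

1/2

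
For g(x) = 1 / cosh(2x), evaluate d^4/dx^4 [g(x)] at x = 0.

Divide the numerator series by the denominator series (power-series long division).
The coefficient of x^4 in the expansion is 10/3, so g^(4)(0) = 4! * (10/3) = 80.

80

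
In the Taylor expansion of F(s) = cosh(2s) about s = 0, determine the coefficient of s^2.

2

F(0) = 1
F′(0) = 0
F′′(0) = 4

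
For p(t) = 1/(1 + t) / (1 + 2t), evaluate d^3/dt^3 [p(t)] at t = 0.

-90

Write out both Maclaurin series and multiply, keeping only the needed powers.
The coefficient of t^3 in the expansion is -15, so p′′′(0) = 3! * (-15) = -90.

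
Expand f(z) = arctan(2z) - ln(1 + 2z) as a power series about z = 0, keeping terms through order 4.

Add the two expansions coefficient-wise.
f(0) = 0
f′(0) = 0
f′′(0) = 4
f′′′(0) = -32
f^(4)(0) = 96

4*z^4 - 16*z^3/3 + 2*z^2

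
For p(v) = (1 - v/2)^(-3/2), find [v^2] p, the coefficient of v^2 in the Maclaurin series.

15/32

p(0) = 1
p′(0) = 3/4
p′′(0) = 15/16
So c_2 = p′′(0)/2! = 15/32.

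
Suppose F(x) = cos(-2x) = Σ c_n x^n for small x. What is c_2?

F(0) = 1
F′(0) = 0
F′′(0) = -4
Then c_k = F^(k)(0)/k! gives each Taylor coefficient.

-2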